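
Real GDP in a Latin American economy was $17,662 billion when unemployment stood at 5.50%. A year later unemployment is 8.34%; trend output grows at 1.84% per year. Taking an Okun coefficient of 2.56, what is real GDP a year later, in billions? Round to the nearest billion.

Δu = 8.34 - 5.5 = 2.84 points.
Okun's law (growth form): g_Y = g_Y* - β × Δu = 1.84 - 2.56 × (2.84) = 1.84 - 7.2704 = -5.4304%.
Real GDP in the next year = 17662 × (1 - 5.4304/100) = 17662 × 0.945696 ≈ 16703 billion.

$16,703 billion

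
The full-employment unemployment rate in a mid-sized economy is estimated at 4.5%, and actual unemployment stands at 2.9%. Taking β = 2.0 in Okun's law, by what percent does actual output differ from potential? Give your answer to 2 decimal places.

3.20%

The unemployment gap is 2.9 - 4.5 = -1.6 percentage points.
Okun's law gives an output gap of -2 × (-1.6) = 3.2%, i.e. 3.20% above potential.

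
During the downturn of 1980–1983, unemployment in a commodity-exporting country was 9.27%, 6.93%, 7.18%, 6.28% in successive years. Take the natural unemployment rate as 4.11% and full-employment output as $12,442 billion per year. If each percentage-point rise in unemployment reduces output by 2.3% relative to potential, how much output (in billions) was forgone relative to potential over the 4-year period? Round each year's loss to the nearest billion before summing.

Year 1980: gap = -2.3 × (9.27 - 4.11) = -11.868%, loss ≈ 12442 × 11.868/100 ≈ 1477.
Year 1981: gap = -2.3 × (6.93 - 4.11) = -6.486%, loss ≈ 12442 × 6.486/100 ≈ 807.
Year 1982: gap = -2.3 × (7.18 - 4.11) = -7.061%, loss ≈ 12442 × 7.061/100 ≈ 879.
Year 1983: gap = -2.3 × (6.28 - 4.11) = -4.991%, loss ≈ 12442 × 4.991/100 ≈ 621.
Total lost output = 1477 + 807 + 879 + 621 = 3784 billion.

$3,784 billion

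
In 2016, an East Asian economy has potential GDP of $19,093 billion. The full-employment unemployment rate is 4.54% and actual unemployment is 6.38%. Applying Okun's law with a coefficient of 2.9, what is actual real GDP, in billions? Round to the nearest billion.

$18,074 billion

Unemployment gap = 6.38 - 4.54 = 1.84 points, so the output gap is -2.9 × 1.84 = -5.336%.
Actual GDP = 19093 × (1 - 5.336/100) = 19093 × 0.94664 ≈ 18074 billion.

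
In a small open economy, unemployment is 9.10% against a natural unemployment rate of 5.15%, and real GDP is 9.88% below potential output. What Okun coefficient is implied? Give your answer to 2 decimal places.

Okun's law: output gap = -β × (u - u*).
-9.88 = -β × (9.1 - 5.15) = -β × 3.95, so β = 9.88/3.95 = 2.50.

β ≈ 2.50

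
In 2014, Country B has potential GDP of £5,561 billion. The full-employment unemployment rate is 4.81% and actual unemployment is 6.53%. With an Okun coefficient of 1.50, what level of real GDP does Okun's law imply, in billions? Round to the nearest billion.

Unemployment gap = 6.53 - 4.81 = 1.72 points, so the output gap is -1.5 × 1.72 = -2.58%.
Actual GDP = 5561 × (1 - 2.58/100) = 5561 × 0.9742 ≈ 5418 billion.

£5,418 billion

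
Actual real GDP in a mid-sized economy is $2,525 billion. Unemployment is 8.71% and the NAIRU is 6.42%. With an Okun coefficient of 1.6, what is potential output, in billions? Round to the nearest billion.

$2,621 billion

Unemployment gap = 8.71 - 6.42 = 2.29 points, so output gap = -1.6 × 2.29 = -3.664%.
Since Y = Y* × (1 + gap/100), Y* = 2525/0.96336 ≈ 2621 billion.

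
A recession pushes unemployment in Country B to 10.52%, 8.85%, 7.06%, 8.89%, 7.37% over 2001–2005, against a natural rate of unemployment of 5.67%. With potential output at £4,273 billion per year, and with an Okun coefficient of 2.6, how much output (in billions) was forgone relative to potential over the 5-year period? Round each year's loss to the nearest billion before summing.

£1,593 billion

Year 2001: gap = -2.6 × (10.52 - 5.67) = -12.61%, loss ≈ 4273 × 12.61/100 ≈ 539.
Year 2002: gap = -2.6 × (8.85 - 5.67) = -8.268%, loss ≈ 4273 × 8.268/100 ≈ 353.
Year 2003: gap = -2.6 × (7.06 - 5.67) = -3.614%, loss ≈ 4273 × 3.614/100 ≈ 154.
Year 2004: gap = -2.6 × (8.89 - 5.67) = -8.372%, loss ≈ 4273 × 8.372/100 ≈ 358.
Year 2005: gap = -2.6 × (7.37 - 5.67) = -4.42%, loss ≈ 4273 × 4.42/100 ≈ 189.
Total lost output = 539 + 353 + 154 + 358 + 189 = 1593 billion.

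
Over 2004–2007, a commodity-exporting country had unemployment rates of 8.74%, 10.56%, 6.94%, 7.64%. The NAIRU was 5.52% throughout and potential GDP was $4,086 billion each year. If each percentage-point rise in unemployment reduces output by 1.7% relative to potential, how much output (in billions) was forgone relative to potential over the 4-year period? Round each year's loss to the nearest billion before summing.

$820 billion

Year 2004: gap = -1.7 × (8.74 - 5.52) = -5.474%, loss ≈ 4086 × 5.474/100 ≈ 224.
Year 2005: gap = -1.7 × (10.56 - 5.52) = -8.568%, loss ≈ 4086 × 8.568/100 ≈ 350.
Year 2006: gap = -1.7 × (6.94 - 5.52) = -2.414%, loss ≈ 4086 × 2.414/100 ≈ 99.
Year 2007: gap = -1.7 × (7.64 - 5.52) = -3.604%, loss ≈ 4086 × 3.604/100 ≈ 147.
Total lost output = 224 + 350 + 99 + 147 = 820 billion.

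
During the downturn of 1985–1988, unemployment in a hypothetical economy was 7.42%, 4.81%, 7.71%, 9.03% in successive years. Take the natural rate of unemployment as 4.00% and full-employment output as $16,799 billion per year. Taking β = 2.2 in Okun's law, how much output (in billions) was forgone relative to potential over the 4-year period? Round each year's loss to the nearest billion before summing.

Year 1985: gap = -2.2 × (7.42 - 4) = -7.524%, loss ≈ 16799 × 7.524/100 ≈ 1264.
Year 1986: gap = -2.2 × (4.81 - 4) = -1.782%, loss ≈ 16799 × 1.782/100 ≈ 299.
Year 1987: gap = -2.2 × (7.71 - 4) = -8.162%, loss ≈ 16799 × 8.162/100 ≈ 1371.
Year 1988: gap = -2.2 × (9.03 - 4) = -11.066%, loss ≈ 16799 × 11.066/100 ≈ 1859.
Total lost output = 1264 + 299 + 1371 + 1859 = 4793 billion.

$4,793 billion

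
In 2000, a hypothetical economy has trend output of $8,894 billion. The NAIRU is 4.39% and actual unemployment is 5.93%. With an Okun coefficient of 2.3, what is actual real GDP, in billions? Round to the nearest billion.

$8,579 billion

Unemployment gap = 5.93 - 4.39 = 1.54 points, so the output gap is -2.3 × 1.54 = -3.542%.
Actual GDP = 8894 × (1 - 3.542/100) = 8894 × 0.96458 ≈ 8579 billion.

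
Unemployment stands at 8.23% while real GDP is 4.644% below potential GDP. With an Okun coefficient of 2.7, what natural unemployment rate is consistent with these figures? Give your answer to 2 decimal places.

From Okun's law, u - u* = -(output gap)/β = -(-4.644)/2.7 = 1.72 points.
So u* = 8.23 - 1.72 = 6.51%.

6.51%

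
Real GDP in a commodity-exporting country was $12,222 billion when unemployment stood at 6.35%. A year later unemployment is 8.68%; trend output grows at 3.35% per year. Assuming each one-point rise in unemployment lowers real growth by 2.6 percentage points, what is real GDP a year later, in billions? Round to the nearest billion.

$11,891 billion

Δu = 8.68 - 6.35 = 2.33 points.
Okun's law (growth form): g_Y = g_Y* - β × Δu = 3.35 - 2.6 × (2.33) = 3.35 - 6.058 = -2.708%.
Real GDP in the next year = 12222 × (1 - 2.708/100) = 12222 × 0.97292 ≈ 11891 billion.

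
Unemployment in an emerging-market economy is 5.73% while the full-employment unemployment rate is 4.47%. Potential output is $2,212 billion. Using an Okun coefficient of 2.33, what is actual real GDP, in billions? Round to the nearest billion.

$2,147 billion

Unemployment gap = 5.73 - 4.47 = 1.26 points, so the output gap is -2.33 × 1.26 = -2.9358%.
Actual GDP = 2212 × (1 - 2.9358/100) = 2212 × 0.970642 ≈ 2147 billion.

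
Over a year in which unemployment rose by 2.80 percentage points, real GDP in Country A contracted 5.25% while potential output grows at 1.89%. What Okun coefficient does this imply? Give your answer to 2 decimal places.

Growth form: g_Y = g_Y* - β × Δu, so β = (g_Y* - g_Y)/Δu.
β = (1.89 + 5.25)/2.80 = 7.14/2.80 = 2.55.

β ≈ 2.55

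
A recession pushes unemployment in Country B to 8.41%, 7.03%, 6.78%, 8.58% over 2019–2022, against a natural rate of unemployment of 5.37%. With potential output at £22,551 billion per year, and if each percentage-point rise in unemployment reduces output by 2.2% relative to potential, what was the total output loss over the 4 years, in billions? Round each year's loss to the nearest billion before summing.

£4,625 billion

Year 2019: gap = -2.2 × (8.41 - 5.37) = -6.688%, loss ≈ 22551 × 6.688/100 ≈ 1508.
Year 2020: gap = -2.2 × (7.03 - 5.37) = -3.652%, loss ≈ 22551 × 3.652/100 ≈ 824.
Year 2021: gap = -2.2 × (6.78 - 5.37) = -3.102%, loss ≈ 22551 × 3.102/100 ≈ 700.
Year 2022: gap = -2.2 × (8.58 - 5.37) = -7.062%, loss ≈ 22551 × 7.062/100 ≈ 1593.
Total lost output = 1508 + 824 + 700 + 1593 = 4625 billion.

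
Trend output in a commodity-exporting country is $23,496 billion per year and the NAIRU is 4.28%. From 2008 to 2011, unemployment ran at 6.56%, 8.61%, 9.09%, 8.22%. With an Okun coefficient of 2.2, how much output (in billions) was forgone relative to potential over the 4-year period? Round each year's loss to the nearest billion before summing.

Year 2008: gap = -2.2 × (6.56 - 4.28) = -5.016%, loss ≈ 23496 × 5.016/100 ≈ 1179.
Year 2009: gap = -2.2 × (8.61 - 4.28) = -9.526%, loss ≈ 23496 × 9.526/100 ≈ 2238.
Year 2010: gap = -2.2 × (9.09 - 4.28) = -10.582%, loss ≈ 23496 × 10.582/100 ≈ 2486.
Year 2011: gap = -2.2 × (8.22 - 4.28) = -8.668%, loss ≈ 23496 × 8.668/100 ≈ 2037.
Total lost output = 1179 + 2238 + 2486 + 2037 = 7940 billion.

$7,940 billion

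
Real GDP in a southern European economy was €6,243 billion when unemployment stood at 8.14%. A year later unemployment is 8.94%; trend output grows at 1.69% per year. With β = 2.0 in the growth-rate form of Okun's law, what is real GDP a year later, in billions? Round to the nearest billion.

€6,249 billion

Δu = 8.94 - 8.14 = 0.8 points.
Okun's law (growth form): g_Y = g_Y* - β × Δu = 1.69 - 2.0 × (0.80) = 1.69 - 1.6 = 0.09%.
Real GDP in the next year = 6243 × (1 + 0.09/100) = 6243 × 1.0009 ≈ 6249 billion.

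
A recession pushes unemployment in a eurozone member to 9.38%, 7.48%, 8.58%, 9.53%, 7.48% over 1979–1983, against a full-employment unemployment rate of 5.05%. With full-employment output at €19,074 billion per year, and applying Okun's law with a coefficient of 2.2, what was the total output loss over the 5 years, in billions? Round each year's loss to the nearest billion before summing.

€7,218 billion

Year 1979: gap = -2.2 × (9.38 - 5.05) = -9.526%, loss ≈ 19074 × 9.526/100 ≈ 1817.
Year 1980: gap = -2.2 × (7.48 - 5.05) = -5.346%, loss ≈ 19074 × 5.346/100 ≈ 1020.
Year 1981: gap = -2.2 × (8.58 - 5.05) = -7.766%, loss ≈ 19074 × 7.766/100 ≈ 1481.
Year 1982: gap = -2.2 × (9.53 - 5.05) = -9.856%, loss ≈ 19074 × 9.856/100 ≈ 1880.
Year 1983: gap = -2.2 × (7.48 - 5.05) = -5.346%, loss ≈ 19074 × 5.346/100 ≈ 1020.
Total lost output = 1817 + 1020 + 1481 + 1880 + 1020 = 7218 billion.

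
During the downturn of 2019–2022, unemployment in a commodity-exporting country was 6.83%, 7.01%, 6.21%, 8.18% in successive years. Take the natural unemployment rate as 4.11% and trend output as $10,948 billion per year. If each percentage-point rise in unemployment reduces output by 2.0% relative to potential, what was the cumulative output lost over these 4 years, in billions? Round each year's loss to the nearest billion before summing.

Year 2019: gap = -2.0 × (6.83 - 4.11) = -5.44%, loss ≈ 10948 × 5.44/100 ≈ 596.
Year 2020: gap = -2.0 × (7.01 - 4.11) = -5.8%, loss ≈ 10948 × 5.8/100 ≈ 635.
Year 2021: gap = -2.0 × (6.21 - 4.11) = -4.2%, loss ≈ 10948 × 4.2/100 ≈ 460.
Year 2022: gap = -2.0 × (8.18 - 4.11) = -8.14%, loss ≈ 10948 × 8.14/100 ≈ 891.
Total lost output = 596 + 635 + 460 + 891 = 2582 billion.

$2,582 billion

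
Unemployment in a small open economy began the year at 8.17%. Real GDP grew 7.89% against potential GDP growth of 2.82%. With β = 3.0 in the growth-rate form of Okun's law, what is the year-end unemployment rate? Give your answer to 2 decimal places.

Growth-rate Okun's law: g_Y = g_Y* - β × Δu, so Δu = (g_Y* - g_Y)/β.
Δu = (2.82 - 7.89)/3.0 = -5.07/3.0 = -1.69 percentage points.
Year-end unemployment = 8.17 - 1.69 = 6.48%.

6.48%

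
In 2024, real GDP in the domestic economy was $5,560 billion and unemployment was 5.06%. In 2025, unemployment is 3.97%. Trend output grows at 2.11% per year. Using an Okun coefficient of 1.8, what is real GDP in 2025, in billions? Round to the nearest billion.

Δu = 3.97 - 5.06 = -1.09 points.
Okun's law (growth form): g_Y = g_Y* - β × Δu = 2.11 - 1.8 × (-1.09) = 2.11 + 1.962 = 4.072%.
Real GDP in the next year = 5560 × (1 + 4.072/100) = 5560 × 1.04072 ≈ 5786 billion.

$5,786 billion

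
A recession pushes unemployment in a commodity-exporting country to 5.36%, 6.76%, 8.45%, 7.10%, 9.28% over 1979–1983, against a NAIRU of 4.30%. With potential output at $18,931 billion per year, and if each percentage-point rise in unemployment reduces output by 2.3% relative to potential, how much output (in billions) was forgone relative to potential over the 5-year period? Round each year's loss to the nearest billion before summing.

Year 1979: gap = -2.3 × (5.36 - 4.3) = -2.438%, loss ≈ 18931 × 2.438/100 ≈ 462.
Year 1980: gap = -2.3 × (6.76 - 4.3) = -5.658%, loss ≈ 18931 × 5.658/100 ≈ 1071.
Year 1981: gap = -2.3 × (8.45 - 4.3) = -9.545%, loss ≈ 18931 × 9.545/100 ≈ 1807.
Year 1982: gap = -2.3 × (7.1 - 4.3) = -6.44%, loss ≈ 18931 × 6.44/100 ≈ 1219.
Year 1983: gap = -2.3 × (9.28 - 4.3) = -11.454%, loss ≈ 18931 × 11.454/100 ≈ 2168.
Total lost output = 462 + 1071 + 1807 + 1219 + 2168 = 6727 billion.

$6,727 billion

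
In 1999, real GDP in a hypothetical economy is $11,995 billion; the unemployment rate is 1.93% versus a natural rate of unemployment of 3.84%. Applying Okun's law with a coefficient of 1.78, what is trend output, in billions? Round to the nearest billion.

Unemployment gap = 1.93 - 3.84 = -1.91 points, so output gap = -1.78 × (-1.91) = 3.3998%.
Since Y = Y* × (1 + gap/100), Y* = 11995/1.033998 ≈ 11601 billion.

$11,601 billion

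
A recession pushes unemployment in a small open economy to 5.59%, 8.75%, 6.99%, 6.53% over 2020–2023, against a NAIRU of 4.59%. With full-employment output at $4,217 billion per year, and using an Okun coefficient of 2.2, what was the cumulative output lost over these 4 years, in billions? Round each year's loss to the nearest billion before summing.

Year 2020: gap = -2.2 × (5.59 - 4.59) = -2.2%, loss ≈ 4217 × 2.2/100 ≈ 93.
Year 2021: gap = -2.2 × (8.75 - 4.59) = -9.152%, loss ≈ 4217 × 9.152/100 ≈ 386.
Year 2022: gap = -2.2 × (6.99 - 4.59) = -5.28%, loss ≈ 4217 × 5.28/100 ≈ 223.
Year 2023: gap = -2.2 × (6.53 - 4.59) = -4.268%, loss ≈ 4217 × 4.268/100 ≈ 180.
Total lost output = 93 + 386 + 223 + 180 = 882 billion.

$882 billion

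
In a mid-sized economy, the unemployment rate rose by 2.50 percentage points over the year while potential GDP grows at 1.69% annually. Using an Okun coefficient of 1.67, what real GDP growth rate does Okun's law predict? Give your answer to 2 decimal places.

-2.49%

Growth-rate Okun's law: g_Y = g_Y* - β × Δu.
g_Y = 1.69 - 1.67 × (2.50) = 1.69 - 4.175 = -2.485%, i.e. -2.49% to 2 d.p.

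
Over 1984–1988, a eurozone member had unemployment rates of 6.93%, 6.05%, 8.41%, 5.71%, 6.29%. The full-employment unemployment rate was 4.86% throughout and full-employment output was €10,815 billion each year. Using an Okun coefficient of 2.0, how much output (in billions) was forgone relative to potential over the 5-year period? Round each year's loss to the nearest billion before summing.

Year 1984: gap = -2.0 × (6.93 - 4.86) = -4.14%, loss ≈ 10815 × 4.14/100 ≈ 448.
Year 1985: gap = -2.0 × (6.05 - 4.86) = -2.38%, loss ≈ 10815 × 2.38/100 ≈ 257.
Year 1986: gap = -2.0 × (8.41 - 4.86) = -7.1%, loss ≈ 10815 × 7.1/100 ≈ 768.
Year 1987: gap = -2.0 × (5.71 - 4.86) = -1.7%, loss ≈ 10815 × 1.7/100 ≈ 184.
Year 1988: gap = -2.0 × (6.29 - 4.86) = -2.86%, loss ≈ 10815 × 2.86/100 ≈ 309.
Total lost output = 448 + 257 + 768 + 184 + 309 = 1966 billion.

€1,966 billion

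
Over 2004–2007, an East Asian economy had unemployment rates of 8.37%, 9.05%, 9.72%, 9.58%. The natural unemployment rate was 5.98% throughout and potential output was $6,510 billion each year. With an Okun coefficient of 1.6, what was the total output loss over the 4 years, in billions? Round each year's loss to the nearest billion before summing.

Year 2004: gap = -1.6 × (8.37 - 5.98) = -3.824%, loss ≈ 6510 × 3.824/100 ≈ 249.
Year 2005: gap = -1.6 × (9.05 - 5.98) = -4.912%, loss ≈ 6510 × 4.912/100 ≈ 320.
Year 2006: gap = -1.6 × (9.72 - 5.98) = -5.984%, loss ≈ 6510 × 5.984/100 ≈ 390.
Year 2007: gap = -1.6 × (9.58 - 5.98) = -5.76%, loss ≈ 6510 × 5.76/100 ≈ 375.
Total lost output = 249 + 320 + 390 + 375 = 1334 billion.

$1,334 billion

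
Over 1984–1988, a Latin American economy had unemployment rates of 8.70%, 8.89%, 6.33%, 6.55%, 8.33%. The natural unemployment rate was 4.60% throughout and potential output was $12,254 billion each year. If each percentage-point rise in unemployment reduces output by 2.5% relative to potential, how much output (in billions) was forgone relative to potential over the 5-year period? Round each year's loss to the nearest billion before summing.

$4,840 billion

Year 1984: gap = -2.5 × (8.7 - 4.6) = -10.25%, loss ≈ 12254 × 10.25/100 ≈ 1256.
Year 1985: gap = -2.5 × (8.89 - 4.6) = -10.725%, loss ≈ 12254 × 10.725/100 ≈ 1314.
Year 1986: gap = -2.5 × (6.33 - 4.6) = -4.325%, loss ≈ 12254 × 4.325/100 ≈ 530.
Year 1987: gap = -2.5 × (6.55 - 4.6) = -4.875%, loss ≈ 12254 × 4.875/100 ≈ 597.
Year 1988: gap = -2.5 × (8.33 - 4.6) = -9.325%, loss ≈ 12254 × 9.325/100 ≈ 1143.
Total lost output = 1256 + 1314 + 530 + 597 + 1143 = 4840 billion.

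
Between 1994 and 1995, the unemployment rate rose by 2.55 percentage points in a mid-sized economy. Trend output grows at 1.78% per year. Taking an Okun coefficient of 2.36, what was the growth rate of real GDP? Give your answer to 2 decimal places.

-4.24%

Growth-rate Okun's law: g_Y = g_Y* - β × Δu.
g_Y = 1.78 - 2.36 × (2.55) = 1.78 - 6.018 = -4.238%, i.e. -4.24% to 2 d.p.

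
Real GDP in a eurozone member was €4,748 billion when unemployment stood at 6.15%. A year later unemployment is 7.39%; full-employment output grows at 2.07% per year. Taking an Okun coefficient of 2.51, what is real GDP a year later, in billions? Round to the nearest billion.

€4,699 billion

Δu = 7.39 - 6.15 = 1.24 points.
Okun's law (growth form): g_Y = g_Y* - β × Δu = 2.07 - 2.51 × (1.24) = 2.07 - 3.1124 = -1.0424%.
Real GDP in the next year = 4748 × (1 - 1.0424/100) = 4748 × 0.989576 ≈ 4699 billion.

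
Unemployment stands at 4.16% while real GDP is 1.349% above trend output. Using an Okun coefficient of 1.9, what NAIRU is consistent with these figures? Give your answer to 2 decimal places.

From Okun's law, u - u* = -(output gap)/β = -(1.349)/1.9 = -0.71 points.
So u* = 4.16 + 0.71 = 4.87%.

4.87%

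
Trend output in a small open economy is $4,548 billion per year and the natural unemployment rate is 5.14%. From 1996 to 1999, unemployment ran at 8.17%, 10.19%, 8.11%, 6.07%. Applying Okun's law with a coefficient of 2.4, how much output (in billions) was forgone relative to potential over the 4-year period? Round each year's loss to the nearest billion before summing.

Year 1996: gap = -2.4 × (8.17 - 5.14) = -7.272%, loss ≈ 4548 × 7.272/100 ≈ 331.
Year 1997: gap = -2.4 × (10.19 - 5.14) = -12.12%, loss ≈ 4548 × 12.12/100 ≈ 551.
Year 1998: gap = -2.4 × (8.11 - 5.14) = -7.128%, loss ≈ 4548 × 7.128/100 ≈ 324.
Year 1999: gap = -2.4 × (6.07 - 5.14) = -2.232%, loss ≈ 4548 × 2.232/100 ≈ 102.
Total lost output = 331 + 551 + 324 + 102 = 1308 billion.

$1,308 billion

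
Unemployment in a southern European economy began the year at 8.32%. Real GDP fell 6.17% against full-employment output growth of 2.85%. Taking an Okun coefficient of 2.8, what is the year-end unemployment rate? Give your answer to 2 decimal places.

Growth-rate Okun's law: g_Y = g_Y* - β × Δu, so Δu = (g_Y* - g_Y)/β.
Δu = (2.85 + 6.17)/2.8 = 9.02/2.8 = 3.22 percentage points.
Year-end unemployment = 8.32 + 3.22 = 11.54%.

11.54%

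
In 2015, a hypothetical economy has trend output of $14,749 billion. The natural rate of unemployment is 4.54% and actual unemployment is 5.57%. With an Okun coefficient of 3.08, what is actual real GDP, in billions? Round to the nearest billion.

Unemployment gap = 5.57 - 4.54 = 1.03 points, so the output gap is -3.08 × 1.03 = -3.1724%.
Actual GDP = 14749 × (1 - 3.1724/100) = 14749 × 0.968276 ≈ 14281 billion.

$14,281 billion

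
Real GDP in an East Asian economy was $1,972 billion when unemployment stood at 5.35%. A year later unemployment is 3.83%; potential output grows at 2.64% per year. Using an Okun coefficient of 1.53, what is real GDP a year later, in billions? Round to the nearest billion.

Δu = 3.83 - 5.35 = -1.52 points.
Okun's law (growth form): g_Y = g_Y* - β × Δu = 2.64 - 1.53 × (-1.52) = 2.64 + 2.3256 = 4.9656%.
Real GDP in the next year = 1972 × (1 + 4.9656/100) = 1972 × 1.049656 ≈ 2070 billion.

$2,070 billion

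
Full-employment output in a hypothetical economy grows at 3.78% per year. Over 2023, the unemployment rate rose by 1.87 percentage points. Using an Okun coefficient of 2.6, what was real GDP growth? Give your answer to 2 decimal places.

-1.08%

Growth-rate Okun's law: g_Y = g_Y* - β × Δu.
g_Y = 3.78 - 2.6 × (1.87) = 3.78 - 4.862 = -1.082%, i.e. -1.08% to 2 d.p.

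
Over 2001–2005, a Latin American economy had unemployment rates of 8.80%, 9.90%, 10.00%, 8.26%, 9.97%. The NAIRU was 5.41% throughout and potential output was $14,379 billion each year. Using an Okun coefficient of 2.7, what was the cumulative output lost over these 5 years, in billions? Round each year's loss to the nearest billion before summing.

$7,717 billion

Year 2001: gap = -2.7 × (8.8 - 5.41) = -9.153%, loss ≈ 14379 × 9.153/100 ≈ 1316.
Year 2002: gap = -2.7 × (9.9 - 5.41) = -12.123%, loss ≈ 14379 × 12.123/100 ≈ 1743.
Year 2003: gap = -2.7 × (10 - 5.41) = -12.393%, loss ≈ 14379 × 12.393/100 ≈ 1782.
Year 2004: gap = -2.7 × (8.26 - 5.41) = -7.695%, loss ≈ 14379 × 7.695/100 ≈ 1106.
Year 2005: gap = -2.7 × (9.97 - 5.41) = -12.312%, loss ≈ 14379 × 12.312/100 ≈ 1770.
Total lost output = 1316 + 1743 + 1782 + 1106 + 1770 = 7717 billion.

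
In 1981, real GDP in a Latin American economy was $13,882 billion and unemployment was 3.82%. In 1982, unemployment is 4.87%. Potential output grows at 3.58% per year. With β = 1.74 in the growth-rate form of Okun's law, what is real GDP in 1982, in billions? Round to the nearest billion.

$14,125 billion

Δu = 4.87 - 3.82 = 1.05 points.
Okun's law (growth form): g_Y = g_Y* - β × Δu = 3.58 - 1.74 × (1.05) = 3.58 - 1.827 = 1.753%.
Real GDP in the next year = 13882 × (1 + 1.753/100) = 13882 × 1.01753 ≈ 14125 billion.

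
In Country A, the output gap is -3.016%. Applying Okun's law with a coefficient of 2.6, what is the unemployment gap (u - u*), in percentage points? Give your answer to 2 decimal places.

1.16 percentage points

Okun's law: output gap = -β × (u - u*), so u - u* = -(output gap)/β.
u - u* = -(-3.016)/2.6 = 1.16 percentage points.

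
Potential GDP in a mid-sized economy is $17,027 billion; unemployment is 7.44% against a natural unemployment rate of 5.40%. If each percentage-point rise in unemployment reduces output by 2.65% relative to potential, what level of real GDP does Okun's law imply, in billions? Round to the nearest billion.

Unemployment gap = 7.44 - 5.4 = 2.04 points, so the output gap is -2.65 × 2.04 = -5.406%.
Actual GDP = 17027 × (1 - 5.406/100) = 17027 × 0.94594 ≈ 16107 billion.

$16,107 billion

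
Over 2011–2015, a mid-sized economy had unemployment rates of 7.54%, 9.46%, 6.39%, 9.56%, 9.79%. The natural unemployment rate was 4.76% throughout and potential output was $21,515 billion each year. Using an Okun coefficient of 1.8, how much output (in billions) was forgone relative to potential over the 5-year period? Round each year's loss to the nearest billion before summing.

$7,335 billion

Year 2011: gap = -1.8 × (7.54 - 4.76) = -5.004%, loss ≈ 21515 × 5.004/100 ≈ 1077.
Year 2012: gap = -1.8 × (9.46 - 4.76) = -8.46%, loss ≈ 21515 × 8.46/100 ≈ 1820.
Year 2013: gap = -1.8 × (6.39 - 4.76) = -2.934%, loss ≈ 21515 × 2.934/100 ≈ 631.
Year 2014: gap = -1.8 × (9.56 - 4.76) = -8.64%, loss ≈ 21515 × 8.64/100 ≈ 1859.
Year 2015: gap = -1.8 × (9.79 - 4.76) = -9.054%, loss ≈ 21515 × 9.054/100 ≈ 1948.
Total lost output = 1077 + 1820 + 631 + 1859 + 1948 = 7335 billion.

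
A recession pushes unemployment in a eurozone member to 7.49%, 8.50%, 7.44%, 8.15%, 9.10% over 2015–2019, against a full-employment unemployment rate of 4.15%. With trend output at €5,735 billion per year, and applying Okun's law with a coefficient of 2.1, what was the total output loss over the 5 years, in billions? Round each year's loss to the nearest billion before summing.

Year 2015: gap = -2.1 × (7.49 - 4.15) = -7.014%, loss ≈ 5735 × 7.014/100 ≈ 402.
Year 2016: gap = -2.1 × (8.5 - 4.15) = -9.135%, loss ≈ 5735 × 9.135/100 ≈ 524.
Year 2017: gap = -2.1 × (7.44 - 4.15) = -6.909%, loss ≈ 5735 × 6.909/100 ≈ 396.
Year 2018: gap = -2.1 × (8.15 - 4.15) = -8.4%, loss ≈ 5735 × 8.4/100 ≈ 482.
Year 2019: gap = -2.1 × (9.1 - 4.15) = -10.395%, loss ≈ 5735 × 10.395/100 ≈ 596.
Total lost output = 402 + 524 + 396 + 482 + 596 = 2400 billion.

€2,400 billion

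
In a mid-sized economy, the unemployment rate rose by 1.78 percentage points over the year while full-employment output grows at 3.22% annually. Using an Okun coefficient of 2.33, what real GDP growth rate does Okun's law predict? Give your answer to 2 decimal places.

Growth-rate Okun's law: g_Y = g_Y* - β × Δu.
g_Y = 3.22 - 2.33 × (1.78) = 3.22 - 4.1474 = -0.9274%, i.e. -0.93% to 2 d.p.

-0.93%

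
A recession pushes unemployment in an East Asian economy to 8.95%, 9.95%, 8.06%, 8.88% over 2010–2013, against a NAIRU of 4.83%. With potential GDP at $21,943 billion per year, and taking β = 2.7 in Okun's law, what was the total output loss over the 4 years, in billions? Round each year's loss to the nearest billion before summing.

Year 2010: gap = -2.7 × (8.95 - 4.83) = -11.124%, loss ≈ 21943 × 11.124/100 ≈ 2441.
Year 2011: gap = -2.7 × (9.95 - 4.83) = -13.824%, loss ≈ 21943 × 13.824/100 ≈ 3033.
Year 2012: gap = -2.7 × (8.06 - 4.83) = -8.721%, loss ≈ 21943 × 8.721/100 ≈ 1914.
Year 2013: gap = -2.7 × (8.88 - 4.83) = -10.935%, loss ≈ 21943 × 10.935/100 ≈ 2399.
Total lost output = 2441 + 3033 + 1914 + 2399 = 9787 billion.

$9,787 billion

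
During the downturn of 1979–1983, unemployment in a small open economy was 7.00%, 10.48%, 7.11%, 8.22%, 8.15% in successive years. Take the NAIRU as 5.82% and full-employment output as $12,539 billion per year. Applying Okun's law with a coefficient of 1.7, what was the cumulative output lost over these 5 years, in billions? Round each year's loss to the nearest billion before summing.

Year 1979: gap = -1.7 × (7 - 5.82) = -2.006%, loss ≈ 12539 × 2.006/100 ≈ 252.
Year 1980: gap = -1.7 × (10.48 - 5.82) = -7.922%, loss ≈ 12539 × 7.922/100 ≈ 993.
Year 1981: gap = -1.7 × (7.11 - 5.82) = -2.193%, loss ≈ 12539 × 2.193/100 ≈ 275.
Year 1982: gap = -1.7 × (8.22 - 5.82) = -4.08%, loss ≈ 12539 × 4.08/100 ≈ 512.
Year 1983: gap = -1.7 × (8.15 - 5.82) = -3.961%, loss ≈ 12539 × 3.961/100 ≈ 497.
Total lost output = 252 + 993 + 275 + 512 + 497 = 2529 billion.

$2,529 billion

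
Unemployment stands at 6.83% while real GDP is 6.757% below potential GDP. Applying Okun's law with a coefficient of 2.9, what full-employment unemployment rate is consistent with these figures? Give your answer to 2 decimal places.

4.50%

From Okun's law, u - u* = -(output gap)/β = -(-6.757)/2.9 = 2.33 points.
So u* = 6.83 - 2.33 = 4.50%.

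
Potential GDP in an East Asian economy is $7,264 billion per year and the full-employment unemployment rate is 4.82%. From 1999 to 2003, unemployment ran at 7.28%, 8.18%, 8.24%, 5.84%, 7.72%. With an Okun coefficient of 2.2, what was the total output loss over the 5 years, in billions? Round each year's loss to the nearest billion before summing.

Year 1999: gap = -2.2 × (7.28 - 4.82) = -5.412%, loss ≈ 7264 × 5.412/100 ≈ 393.
Year 2000: gap = -2.2 × (8.18 - 4.82) = -7.392%, loss ≈ 7264 × 7.392/100 ≈ 537.
Year 2001: gap = -2.2 × (8.24 - 4.82) = -7.524%, loss ≈ 7264 × 7.524/100 ≈ 547.
Year 2002: gap = -2.2 × (5.84 - 4.82) = -2.244%, loss ≈ 7264 × 2.244/100 ≈ 163.
Year 2003: gap = -2.2 × (7.72 - 4.82) = -6.38%, loss ≈ 7264 × 6.38/100 ≈ 463.
Total lost output = 393 + 537 + 547 + 163 + 463 = 2103 billion.

$2,103 billion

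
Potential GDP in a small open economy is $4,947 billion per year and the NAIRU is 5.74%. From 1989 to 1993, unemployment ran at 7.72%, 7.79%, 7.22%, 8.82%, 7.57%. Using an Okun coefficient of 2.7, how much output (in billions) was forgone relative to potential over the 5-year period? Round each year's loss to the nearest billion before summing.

Year 1989: gap = -2.7 × (7.72 - 5.74) = -5.346%, loss ≈ 4947 × 5.346/100 ≈ 264.
Year 1990: gap = -2.7 × (7.79 - 5.74) = -5.535%, loss ≈ 4947 × 5.535/100 ≈ 274.
Year 1991: gap = -2.7 × (7.22 - 5.74) = -3.996%, loss ≈ 4947 × 3.996/100 ≈ 198.
Year 1992: gap = -2.7 × (8.82 - 5.74) = -8.316%, loss ≈ 4947 × 8.316/100 ≈ 411.
Year 1993: gap = -2.7 × (7.57 - 5.74) = -4.941%, loss ≈ 4947 × 4.941/100 ≈ 244.
Total lost output = 264 + 274 + 198 + 411 + 244 = 1391 billion.

$1,391 billion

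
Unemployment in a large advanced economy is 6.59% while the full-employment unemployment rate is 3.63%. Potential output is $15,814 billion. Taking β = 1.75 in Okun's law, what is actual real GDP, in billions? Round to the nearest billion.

$14,995 billion

Unemployment gap = 6.59 - 3.63 = 2.96 points, so the output gap is -1.75 × 2.96 = -5.18%.
Actual GDP = 15814 × (1 - 5.18/100) = 15814 × 0.9482 ≈ 14995 billion.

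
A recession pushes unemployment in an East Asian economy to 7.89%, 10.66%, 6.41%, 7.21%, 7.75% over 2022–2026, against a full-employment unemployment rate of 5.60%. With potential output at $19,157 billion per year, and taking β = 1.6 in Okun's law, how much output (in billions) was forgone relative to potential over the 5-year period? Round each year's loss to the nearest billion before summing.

Year 2022: gap = -1.6 × (7.89 - 5.6) = -3.664%, loss ≈ 19157 × 3.664/100 ≈ 702.
Year 2023: gap = -1.6 × (10.66 - 5.6) = -8.096%, loss ≈ 19157 × 8.096/100 ≈ 1551.
Year 2024: gap = -1.6 × (6.41 - 5.6) = -1.296%, loss ≈ 19157 × 1.296/100 ≈ 248.
Year 2025: gap = -1.6 × (7.21 - 5.6) = -2.576%, loss ≈ 19157 × 2.576/100 ≈ 493.
Year 2026: gap = -1.6 × (7.75 - 5.6) = -3.44%, loss ≈ 19157 × 3.44/100 ≈ 659.
Total lost output = 702 + 1551 + 248 + 493 + 659 = 3653 billion.

$3,653 billion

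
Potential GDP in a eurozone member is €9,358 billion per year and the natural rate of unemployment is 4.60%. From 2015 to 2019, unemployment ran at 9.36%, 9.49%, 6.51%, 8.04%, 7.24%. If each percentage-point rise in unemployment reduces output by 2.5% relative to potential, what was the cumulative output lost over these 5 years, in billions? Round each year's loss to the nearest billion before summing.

€4,128 billion

Year 2015: gap = -2.5 × (9.36 - 4.6) = -11.9%, loss ≈ 9358 × 11.9/100 ≈ 1114.
Year 2016: gap = -2.5 × (9.49 - 4.6) = -12.225%, loss ≈ 9358 × 12.225/100 ≈ 1144.
Year 2017: gap = -2.5 × (6.51 - 4.6) = -4.775%, loss ≈ 9358 × 4.775/100 ≈ 447.
Year 2018: gap = -2.5 × (8.04 - 4.6) = -8.6%, loss ≈ 9358 × 8.6/100 ≈ 805.
Year 2019: gap = -2.5 × (7.24 - 4.6) = -6.6%, loss ≈ 9358 × 6.6/100 ≈ 618.
Total lost output = 1114 + 1144 + 447 + 805 + 618 = 4128 billion.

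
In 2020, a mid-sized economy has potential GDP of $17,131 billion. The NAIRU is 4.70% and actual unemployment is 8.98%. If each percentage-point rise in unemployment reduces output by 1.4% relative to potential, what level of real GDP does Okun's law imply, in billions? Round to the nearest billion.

$16,105 billion

Unemployment gap = 8.98 - 4.7 = 4.28 points, so the output gap is -1.4 × 4.28 = -5.992%.
Actual GDP = 17131 × (1 - 5.992/100) = 17131 × 0.94008 ≈ 16105 billion.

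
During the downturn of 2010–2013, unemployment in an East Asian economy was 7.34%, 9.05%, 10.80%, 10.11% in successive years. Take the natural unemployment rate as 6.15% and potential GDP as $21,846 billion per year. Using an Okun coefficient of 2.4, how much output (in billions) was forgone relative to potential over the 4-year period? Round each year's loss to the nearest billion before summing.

Year 2010: gap = -2.4 × (7.34 - 6.15) = -2.856%, loss ≈ 21846 × 2.856/100 ≈ 624.
Year 2011: gap = -2.4 × (9.05 - 6.15) = -6.96%, loss ≈ 21846 × 6.96/100 ≈ 1520.
Year 2012: gap = -2.4 × (10.8 - 6.15) = -11.16%, loss ≈ 21846 × 11.16/100 ≈ 2438.
Year 2013: gap = -2.4 × (10.11 - 6.15) = -9.504%, loss ≈ 21846 × 9.504/100 ≈ 2076.
Total lost output = 624 + 1520 + 2438 + 2076 = 6658 billion.

$6,658 billion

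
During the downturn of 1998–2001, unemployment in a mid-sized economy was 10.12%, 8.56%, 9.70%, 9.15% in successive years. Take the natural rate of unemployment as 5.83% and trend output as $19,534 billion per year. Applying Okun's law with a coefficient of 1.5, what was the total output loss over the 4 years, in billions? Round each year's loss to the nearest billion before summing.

$4,164 billion

Year 1998: gap = -1.5 × (10.12 - 5.83) = -6.435%, loss ≈ 19534 × 6.435/100 ≈ 1257.
Year 1999: gap = -1.5 × (8.56 - 5.83) = -4.095%, loss ≈ 19534 × 4.095/100 ≈ 800.
Year 2000: gap = -1.5 × (9.7 - 5.83) = -5.805%, loss ≈ 19534 × 5.805/100 ≈ 1134.
Year 2001: gap = -1.5 × (9.15 - 5.83) = -4.98%, loss ≈ 19534 × 4.98/100 ≈ 973.
Total lost output = 1257 + 800 + 1134 + 973 = 4164 billion.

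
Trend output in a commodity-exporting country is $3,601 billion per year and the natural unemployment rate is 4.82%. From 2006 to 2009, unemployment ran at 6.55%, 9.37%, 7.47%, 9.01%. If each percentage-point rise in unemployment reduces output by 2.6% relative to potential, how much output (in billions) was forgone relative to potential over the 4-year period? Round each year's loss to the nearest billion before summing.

Year 2006: gap = -2.6 × (6.55 - 4.82) = -4.498%, loss ≈ 3601 × 4.498/100 ≈ 162.
Year 2007: gap = -2.6 × (9.37 - 4.82) = -11.83%, loss ≈ 3601 × 11.83/100 ≈ 426.
Year 2008: gap = -2.6 × (7.47 - 4.82) = -6.89%, loss ≈ 3601 × 6.89/100 ≈ 248.
Year 2009: gap = -2.6 × (9.01 - 4.82) = -10.894%, loss ≈ 3601 × 10.894/100 ≈ 392.
Total lost output = 162 + 426 + 248 + 392 = 1228 billion.

$1,228 billion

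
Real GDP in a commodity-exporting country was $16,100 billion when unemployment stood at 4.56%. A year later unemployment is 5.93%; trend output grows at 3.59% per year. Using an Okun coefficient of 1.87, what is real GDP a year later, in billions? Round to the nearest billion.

Δu = 5.93 - 4.56 = 1.37 points.
Okun's law (growth form): g_Y = g_Y* - β × Δu = 3.59 - 1.87 × (1.37) = 3.59 - 2.5619 = 1.0281%.
Real GDP in the next year = 16100 × (1 + 1.0281/100) = 16100 × 1.010281 ≈ 16266 billion.

$16,266 billion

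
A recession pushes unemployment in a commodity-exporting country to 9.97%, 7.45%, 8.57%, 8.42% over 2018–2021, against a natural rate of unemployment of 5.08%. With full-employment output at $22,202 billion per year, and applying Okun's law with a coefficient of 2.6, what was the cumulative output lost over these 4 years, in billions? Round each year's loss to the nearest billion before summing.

$8,134 billion

Year 2018: gap = -2.6 × (9.97 - 5.08) = -12.714%, loss ≈ 22202 × 12.714/100 ≈ 2823.
Year 2019: gap = -2.6 × (7.45 - 5.08) = -6.162%, loss ≈ 22202 × 6.162/100 ≈ 1368.
Year 2020: gap = -2.6 × (8.57 - 5.08) = -9.074%, loss ≈ 22202 × 9.074/100 ≈ 2015.
Year 2021: gap = -2.6 × (8.42 - 5.08) = -8.684%, loss ≈ 22202 × 8.684/100 ≈ 1928.
Total lost output = 2823 + 1368 + 2015 + 1928 = 8134 billion.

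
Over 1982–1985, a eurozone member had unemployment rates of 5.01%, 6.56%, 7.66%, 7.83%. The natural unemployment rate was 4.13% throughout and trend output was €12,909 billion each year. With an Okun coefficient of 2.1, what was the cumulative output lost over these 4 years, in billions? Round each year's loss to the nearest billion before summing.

€2,858 billion

Year 1982: gap = -2.1 × (5.01 - 4.13) = -1.848%, loss ≈ 12909 × 1.848/100 ≈ 239.
Year 1983: gap = -2.1 × (6.56 - 4.13) = -5.103%, loss ≈ 12909 × 5.103/100 ≈ 659.
Year 1984: gap = -2.1 × (7.66 - 4.13) = -7.413%, loss ≈ 12909 × 7.413/100 ≈ 957.
Year 1985: gap = -2.1 × (7.83 - 4.13) = -7.77%, loss ≈ 12909 × 7.77/100 ≈ 1003.
Total lost output = 239 + 659 + 957 + 1003 = 2858 billion.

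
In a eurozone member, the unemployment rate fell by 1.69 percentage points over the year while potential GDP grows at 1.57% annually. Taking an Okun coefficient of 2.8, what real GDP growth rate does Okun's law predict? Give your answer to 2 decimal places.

Growth-rate Okun's law: g_Y = g_Y* - β × Δu.
g_Y = 1.57 - 2.8 × (-1.69) = 1.57 + 4.732 = 6.302%, i.e. 6.30% to 2 d.p.

6.30%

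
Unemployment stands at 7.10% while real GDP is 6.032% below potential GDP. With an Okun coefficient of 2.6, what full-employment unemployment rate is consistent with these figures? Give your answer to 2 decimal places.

From Okun's law, u - u* = -(output gap)/β = -(-6.032)/2.6 = 2.32 points.
So u* = 7.1 - 2.32 = 4.78%.

4.78%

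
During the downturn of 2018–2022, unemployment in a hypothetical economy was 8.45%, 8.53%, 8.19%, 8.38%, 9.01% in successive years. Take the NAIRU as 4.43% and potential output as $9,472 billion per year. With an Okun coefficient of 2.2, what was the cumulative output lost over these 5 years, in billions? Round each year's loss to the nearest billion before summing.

Year 2018: gap = -2.2 × (8.45 - 4.43) = -8.844%, loss ≈ 9472 × 8.844/100 ≈ 838.
Year 2019: gap = -2.2 × (8.53 - 4.43) = -9.02%, loss ≈ 9472 × 9.02/100 ≈ 854.
Year 2020: gap = -2.2 × (8.19 - 4.43) = -8.272%, loss ≈ 9472 × 8.272/100 ≈ 784.
Year 2021: gap = -2.2 × (8.38 - 4.43) = -8.69%, loss ≈ 9472 × 8.69/100 ≈ 823.
Year 2022: gap = -2.2 × (9.01 - 4.43) = -10.076%, loss ≈ 9472 × 10.076/100 ≈ 954.
Total lost output = 838 + 854 + 784 + 823 + 954 = 4253 billion.

$4,253 billion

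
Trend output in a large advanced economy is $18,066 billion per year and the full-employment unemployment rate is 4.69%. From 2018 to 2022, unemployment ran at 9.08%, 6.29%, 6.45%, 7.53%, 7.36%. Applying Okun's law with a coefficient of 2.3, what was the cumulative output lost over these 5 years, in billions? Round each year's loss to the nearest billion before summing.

Year 2018: gap = -2.3 × (9.08 - 4.69) = -10.097%, loss ≈ 18066 × 10.097/100 ≈ 1824.
Year 2019: gap = -2.3 × (6.29 - 4.69) = -3.68%, loss ≈ 18066 × 3.68/100 ≈ 665.
Year 2020: gap = -2.3 × (6.45 - 4.69) = -4.048%, loss ≈ 18066 × 4.048/100 ≈ 731.
Year 2021: gap = -2.3 × (7.53 - 4.69) = -6.532%, loss ≈ 18066 × 6.532/100 ≈ 1180.
Year 2022: gap = -2.3 × (7.36 - 4.69) = -6.141%, loss ≈ 18066 × 6.141/100 ≈ 1109.
Total lost output = 1824 + 665 + 731 + 1180 + 1109 = 5509 billion.

$5,509 billion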